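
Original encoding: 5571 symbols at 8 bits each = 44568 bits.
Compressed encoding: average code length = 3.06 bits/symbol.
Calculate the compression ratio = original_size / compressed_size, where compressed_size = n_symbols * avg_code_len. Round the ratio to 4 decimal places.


original_size = n_symbols * orig_bits = 5571 * 8 = 44568 bits
compressed_size = n_symbols * avg_code_len = 5571 * 3.06 = 17047.26 bits
ratio = original_size / compressed_size = 44568 / 17047.26 = 2.6144

Compression ratio = 2.6144


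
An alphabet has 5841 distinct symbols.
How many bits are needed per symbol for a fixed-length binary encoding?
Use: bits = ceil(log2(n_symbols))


log2(5841) = 12.512
Bracket: 2^12 = 4096 < 5841 <= 2^13 = 8192
So ceil(log2(5841)) = 13

bits = ceil(log2(5841)) = ceil(12.512) = 13 bits


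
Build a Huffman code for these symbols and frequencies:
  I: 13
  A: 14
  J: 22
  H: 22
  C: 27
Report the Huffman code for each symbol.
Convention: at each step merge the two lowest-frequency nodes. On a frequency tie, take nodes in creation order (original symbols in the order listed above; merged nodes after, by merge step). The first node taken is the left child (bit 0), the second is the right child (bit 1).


Huffman tree construction:
Step 1: Merge I(13) + A(14) = 27
Step 2: Merge J(22) + H(22) = 44
Step 3: Merge C(27) + (I+A)(27) = 54
Step 4: Merge (J+H)(44) + (C+(I+A))(54) = 98
Read each symbol's code off the tree from the root (left child = 0, right child = 1).

Codes:
  I: 110 (length 3)
  A: 111 (length 3)
  J: 00 (length 2)
  H: 01 (length 2)
  C: 10 (length 2)
Average code length: 223/98 = 2.2755 bits/symbol


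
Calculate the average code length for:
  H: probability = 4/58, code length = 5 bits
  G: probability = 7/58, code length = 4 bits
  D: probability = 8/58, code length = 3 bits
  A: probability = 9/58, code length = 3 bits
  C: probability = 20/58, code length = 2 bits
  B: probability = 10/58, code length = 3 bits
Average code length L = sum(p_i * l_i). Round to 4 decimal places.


Weighted contributions p_i * l_i:
  H: (4/58) * 5 = 20/58
  G: (7/58) * 4 = 28/58
  D: (8/58) * 3 = 24/58
  A: (9/58) * 3 = 27/58
  C: (20/58) * 2 = 40/58
  B: (10/58) * 3 = 30/58
Sum = (20 + 28 + 24 + 27 + 40 + 30)/58 = 169/58

L = 169/58 = 2.9138 bits/symbol


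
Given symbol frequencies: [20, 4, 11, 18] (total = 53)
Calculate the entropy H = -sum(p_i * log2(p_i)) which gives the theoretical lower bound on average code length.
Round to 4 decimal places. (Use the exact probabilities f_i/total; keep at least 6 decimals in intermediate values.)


Per-symbol terms -p_i * log2(p_i) with p_i = f_i/53:
  p = 20/53 = 0.377358: log2(p) = -1.405992, -p*log2(p) = 0.530563
  p = 4/53 = 0.075472: log2(p) = -3.727920, -p*log2(p) = 0.281352
  p = 11/53 = 0.207547: log2(p) = -2.268489, -p*log2(p) = 0.470818
  p = 18/53 = 0.339623: log2(p) = -1.557995, -p*log2(p) = 0.529131
H = 0.530563 + 0.281352 + 0.470818 + 0.529131 = 1.811864

H = 1.8119 bits/symbol


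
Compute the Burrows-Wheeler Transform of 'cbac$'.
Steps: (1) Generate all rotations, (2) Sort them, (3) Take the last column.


Rotations (sorted):
  0: $cbac -> last char: c
  1: ac$cb -> last char: b
  2: bac$c -> last char: c
  3: c$cba -> last char: a
  4: cbac$ -> last char: $


BWT = cbca$


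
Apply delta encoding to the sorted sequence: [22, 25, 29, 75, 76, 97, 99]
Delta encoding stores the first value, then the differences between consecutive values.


First value: 22
Deltas:
  25 - 22 = 3
  29 - 25 = 4
  75 - 29 = 46
  76 - 75 = 1
  97 - 76 = 21
  99 - 97 = 2


Delta encoded: [22, 3, 4, 46, 1, 21, 2]


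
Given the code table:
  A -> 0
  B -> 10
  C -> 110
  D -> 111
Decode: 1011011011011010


Decoding:
10 -> B
110 -> C
110 -> C
110 -> C
110 -> C
10 -> B


Result: BCCCCB


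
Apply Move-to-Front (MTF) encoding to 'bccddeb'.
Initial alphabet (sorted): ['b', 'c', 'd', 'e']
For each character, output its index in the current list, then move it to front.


MTF encoding:
'b': index 0 in ['b', 'c', 'd', 'e'] -> ['b', 'c', 'd', 'e']
'c': index 1 in ['b', 'c', 'd', 'e'] -> ['c', 'b', 'd', 'e']
'c': index 0 in ['c', 'b', 'd', 'e'] -> ['c', 'b', 'd', 'e']
'd': index 2 in ['c', 'b', 'd', 'e'] -> ['d', 'c', 'b', 'e']
'd': index 0 in ['d', 'c', 'b', 'e'] -> ['d', 'c', 'b', 'e']
'e': index 3 in ['d', 'c', 'b', 'e'] -> ['e', 'd', 'c', 'b']
'b': index 3 in ['e', 'd', 'c', 'b'] -> ['b', 'e', 'd', 'c']


Output: [0, 1, 0, 2, 0, 3, 3]


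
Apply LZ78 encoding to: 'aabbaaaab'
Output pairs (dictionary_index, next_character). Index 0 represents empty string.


LZ78 encoding steps:
Dictionary: {0: ''}
Step 1: w='' (idx 0), next='a' -> output (0, 'a'), add 'a' as idx 1
Step 2: w='a' (idx 1), next='b' -> output (1, 'b'), add 'ab' as idx 2
Step 3: w='' (idx 0), next='b' -> output (0, 'b'), add 'b' as idx 3
Step 4: w='a' (idx 1), next='a' -> output (1, 'a'), add 'aa' as idx 4
Step 5: w='aa' (idx 4), next='b' -> output (4, 'b'), add 'aab' as idx 5


Encoded: [(0, 'a'), (1, 'b'), (0, 'b'), (1, 'a'), (4, 'b')]


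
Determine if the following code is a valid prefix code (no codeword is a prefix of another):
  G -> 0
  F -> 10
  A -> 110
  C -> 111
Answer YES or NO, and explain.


Checking each pair (does one codeword prefix another?):
  G='0' vs F='10': no prefix
  G='0' vs A='110': no prefix
  G='0' vs C='111': no prefix
  F='10' vs G='0': no prefix
  F='10' vs A='110': no prefix
  F='10' vs C='111': no prefix
  A='110' vs G='0': no prefix
  A='110' vs F='10': no prefix
  A='110' vs C='111': no prefix
  C='111' vs G='0': no prefix
  C='111' vs F='10': no prefix
  C='111' vs A='110': no prefix
No violation found over all pairs.

YES -- this is a valid prefix code. No codeword is a prefix of any other codeword.


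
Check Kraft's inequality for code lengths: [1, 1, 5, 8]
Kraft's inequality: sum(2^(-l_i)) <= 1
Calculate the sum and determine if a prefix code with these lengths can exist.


Sum = 2^(-1) + 2^(-1) + 2^(-5) + 2^(-8)
    = 0.5 + 0.5 + 0.03125 + 0.00390625
    = 265/256 = 1.03515625
Since 1.03515625 > 1, Kraft's inequality is NOT satisfied.
A prefix code with these lengths CANNOT exist.

Kraft sum = 1.03515625. Not satisfied.


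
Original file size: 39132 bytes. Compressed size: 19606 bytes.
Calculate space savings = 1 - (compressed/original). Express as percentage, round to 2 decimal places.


ratio = compressed/original = 19606/39132 = 0.501022
savings = 1 - ratio = 1 - 0.501022 = 0.498978
as a percentage: 0.498978 * 100 = 49.9%

Space savings = 1 - 19606/39132 = 49.9%


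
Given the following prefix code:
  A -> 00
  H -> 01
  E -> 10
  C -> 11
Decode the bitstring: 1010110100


Decoding step by step:
Bits 10 -> E
Bits 10 -> E
Bits 11 -> C
Bits 01 -> H
Bits 00 -> A


Decoded message: EECHA


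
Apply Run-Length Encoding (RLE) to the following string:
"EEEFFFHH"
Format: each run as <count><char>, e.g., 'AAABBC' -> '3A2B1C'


Scanning runs left to right:
  i=0: run of 'E' x 3 -> '3E'
  i=3: run of 'F' x 3 -> '3F'
  i=6: run of 'H' x 2 -> '2H'

RLE = 3E3F2H


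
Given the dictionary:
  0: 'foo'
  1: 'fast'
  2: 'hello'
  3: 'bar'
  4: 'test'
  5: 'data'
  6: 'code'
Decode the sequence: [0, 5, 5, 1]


Look up each index in the dictionary:
  0 -> 'foo'
  5 -> 'data'
  5 -> 'data'
  1 -> 'fast'

Decoded: "foo data data fast"


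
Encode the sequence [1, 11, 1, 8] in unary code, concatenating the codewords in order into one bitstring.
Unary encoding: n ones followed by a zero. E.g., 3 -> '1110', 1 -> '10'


Encode each number as n ones followed by a terminating 0:
  1 -> 10 (2 bits)
  11 -> 111111111110 (12 bits)
  1 -> 10 (2 bits)
  8 -> 111111110 (9 bits)
Total length = 2 + 12 + 2 + 9 = 25 bits.

Unary([1, 11, 1, 8]) = 1011111111111010111111110 (25 bits)


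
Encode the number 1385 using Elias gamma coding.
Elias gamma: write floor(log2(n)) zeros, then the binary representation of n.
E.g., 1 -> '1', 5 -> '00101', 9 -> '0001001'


num_bits = floor(log2(1385)) + 1 = 11
leading_zeros = num_bits - 1 = 10
binary(1385) = 10101101001

Elias gamma(1385) = '0000000000' + '10101101001' = 000000000010101101001 (21 bits)


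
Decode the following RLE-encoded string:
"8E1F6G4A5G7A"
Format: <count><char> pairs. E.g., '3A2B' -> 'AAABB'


Expanding each <count><char> pair:
  8E -> 'EEEEEEEE'
  1F -> 'F'
  6G -> 'GGGGGG'
  4A -> 'AAAA'
  5G -> 'GGGGG'
  7A -> 'AAAAAAA'

Decoded = EEEEEEEEFGGGGGGAAAAGGGGGAAAAAAA


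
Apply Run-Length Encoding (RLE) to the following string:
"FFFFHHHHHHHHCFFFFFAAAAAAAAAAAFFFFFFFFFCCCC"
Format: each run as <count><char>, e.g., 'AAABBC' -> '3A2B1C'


Scanning runs left to right:
  i=0: run of 'F' x 4 -> '4F'
  i=4: run of 'H' x 8 -> '8H'
  i=12: run of 'C' x 1 -> '1C'
  i=13: run of 'F' x 5 -> '5F'
  i=18: run of 'A' x 11 -> '11A'
  i=29: run of 'F' x 9 -> '9F'
  i=38: run of 'C' x 4 -> '4C'

RLE = 4F8H1C5F11A9F4C


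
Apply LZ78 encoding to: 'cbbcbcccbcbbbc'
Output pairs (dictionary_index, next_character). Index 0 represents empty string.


LZ78 encoding steps:
Dictionary: {0: ''}
Step 1: w='' (idx 0), next='c' -> output (0, 'c'), add 'c' as idx 1
Step 2: w='' (idx 0), next='b' -> output (0, 'b'), add 'b' as idx 2
Step 3: w='b' (idx 2), next='c' -> output (2, 'c'), add 'bc' as idx 3
Step 4: w='bc' (idx 3), next='c' -> output (3, 'c'), add 'bcc' as idx 4
Step 5: w='c' (idx 1), next='b' -> output (1, 'b'), add 'cb' as idx 5
Step 6: w='cb' (idx 5), next='b' -> output (5, 'b'), add 'cbb' as idx 6
Step 7: w='bc' (idx 3), end of input -> output (3, '')


Encoded: [(0, 'c'), (0, 'b'), (2, 'c'), (3, 'c'), (1, 'b'), (5, 'b'), (3, '')]


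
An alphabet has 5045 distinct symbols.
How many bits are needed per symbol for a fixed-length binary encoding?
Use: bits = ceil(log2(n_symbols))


log2(5045) = 12.3006
Bracket: 2^12 = 4096 < 5045 <= 2^13 = 8192
So ceil(log2(5045)) = 13

bits = ceil(log2(5045)) = ceil(12.3006) = 13 bits


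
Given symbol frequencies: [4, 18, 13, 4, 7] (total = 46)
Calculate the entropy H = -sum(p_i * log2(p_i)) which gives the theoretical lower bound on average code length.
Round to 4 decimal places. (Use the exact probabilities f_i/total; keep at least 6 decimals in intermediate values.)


Per-symbol terms -p_i * log2(p_i) with p_i = f_i/46:
  p = 4/46 = 0.086957: log2(p) = -3.523562, -p*log2(p) = 0.306397
  p = 18/46 = 0.391304: log2(p) = -1.353637, -p*log2(p) = 0.529684
  p = 13/46 = 0.282609: log2(p) = -1.823122, -p*log2(p) = 0.515230
  p = 4/46 = 0.086957: log2(p) = -3.523562, -p*log2(p) = 0.306397
  p = 7/46 = 0.152174: log2(p) = -2.716207, -p*log2(p) = 0.413336
H = 0.306397 + 0.529684 + 0.515230 + 0.306397 + 0.413336 = 2.071044

H = 2.071 bits/symbol


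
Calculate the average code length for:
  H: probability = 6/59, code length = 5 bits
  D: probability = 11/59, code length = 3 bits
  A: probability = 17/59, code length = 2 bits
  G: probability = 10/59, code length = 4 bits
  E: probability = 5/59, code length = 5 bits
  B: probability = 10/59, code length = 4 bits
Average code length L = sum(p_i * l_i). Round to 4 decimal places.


Weighted contributions p_i * l_i:
  H: (6/59) * 5 = 30/59
  D: (11/59) * 3 = 33/59
  A: (17/59) * 2 = 34/59
  G: (10/59) * 4 = 40/59
  E: (5/59) * 5 = 25/59
  B: (10/59) * 4 = 40/59
Sum = (30 + 33 + 34 + 40 + 25 + 40)/59 = 202/59

L = 202/59 = 3.4237 bits/symbol


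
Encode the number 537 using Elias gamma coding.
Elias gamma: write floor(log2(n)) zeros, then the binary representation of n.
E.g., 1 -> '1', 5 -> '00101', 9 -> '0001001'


num_bits = floor(log2(537)) + 1 = 10
leading_zeros = num_bits - 1 = 9
binary(537) = 1000011001

Elias gamma(537) = '000000000' + '1000011001' = 0000000001000011001 (19 bits)


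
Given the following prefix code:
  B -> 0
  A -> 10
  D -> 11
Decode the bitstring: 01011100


Decoding step by step:
Bits 0 -> B
Bits 10 -> A
Bits 11 -> D
Bits 10 -> A
Bits 0 -> B


Decoded message: BADAB


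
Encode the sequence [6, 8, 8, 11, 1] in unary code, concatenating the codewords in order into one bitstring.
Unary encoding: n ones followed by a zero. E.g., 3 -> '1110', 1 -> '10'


Encode each number as n ones followed by a terminating 0:
  6 -> 1111110 (7 bits)
  8 -> 111111110 (9 bits)
  8 -> 111111110 (9 bits)
  11 -> 111111111110 (12 bits)
  1 -> 10 (2 bits)
Total length = 7 + 9 + 9 + 12 + 2 = 39 bits.

Unary([6, 8, 8, 11, 1]) = 111111011111111011111111011111111111010 (39 bits)


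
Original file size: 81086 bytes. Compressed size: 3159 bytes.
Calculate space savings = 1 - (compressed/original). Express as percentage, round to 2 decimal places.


ratio = compressed/original = 3159/81086 = 0.038959
savings = 1 - ratio = 1 - 0.038959 = 0.961041
as a percentage: 0.961041 * 100 = 96.1%

Space savings = 1 - 3159/81086 = 96.1%


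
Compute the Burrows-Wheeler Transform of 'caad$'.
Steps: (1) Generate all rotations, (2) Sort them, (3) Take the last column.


Rotations (sorted):
  0: $caad -> last char: d
  1: aad$c -> last char: c
  2: ad$ca -> last char: a
  3: caad$ -> last char: $
  4: d$caa -> last char: a


BWT = dca$a


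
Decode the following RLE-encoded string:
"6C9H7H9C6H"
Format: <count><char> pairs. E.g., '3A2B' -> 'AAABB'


Expanding each <count><char> pair:
  6C -> 'CCCCCC'
  9H -> 'HHHHHHHHH'
  7H -> 'HHHHHHH'
  9C -> 'CCCCCCCCC'
  6H -> 'HHHHHH'

Decoded = CCCCCCHHHHHHHHHHHHHHHHCCCCCCCCCHHHHHH


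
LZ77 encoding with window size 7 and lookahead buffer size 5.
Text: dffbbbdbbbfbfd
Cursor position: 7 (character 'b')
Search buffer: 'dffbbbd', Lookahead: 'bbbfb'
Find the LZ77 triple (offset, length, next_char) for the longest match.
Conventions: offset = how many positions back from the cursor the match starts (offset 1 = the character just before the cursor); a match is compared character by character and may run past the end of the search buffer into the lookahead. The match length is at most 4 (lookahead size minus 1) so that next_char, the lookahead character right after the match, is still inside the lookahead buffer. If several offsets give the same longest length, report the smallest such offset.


Try each offset into the search buffer:
  offset=1 (pos 6, char 'd'): match length 0
  offset=2 (pos 5, char 'b'): match length 1
  offset=3 (pos 4, char 'b'): match length 2
  offset=4 (pos 3, char 'b'): match length 3
  offset=5 (pos 2, char 'f'): match length 0
  offset=6 (pos 1, char 'f'): match length 0
  offset=7 (pos 0, char 'd'): match length 0
Longest match has length 3 at offset 4.
next_char = character at position 7 + 3 = 10 -> 'f'

Best match: offset=4, length=3 (matching 'bbb' starting at position 3)
LZ77 triple: (4, 3, 'f')


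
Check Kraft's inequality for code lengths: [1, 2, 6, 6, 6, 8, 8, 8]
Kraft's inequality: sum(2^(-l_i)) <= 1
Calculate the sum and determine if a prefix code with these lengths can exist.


Sum = 2^(-1) + 2^(-2) + 2^(-6) + 2^(-6) + 2^(-6) + 2^(-8) + 2^(-8) + 2^(-8)
    = 0.5 + 0.25 + 0.015625 + 0.015625 + 0.015625 + 0.00390625 + 0.00390625 + 0.00390625
    = 207/256 = 0.80859375
Since 0.80859375 <= 1, Kraft's inequality IS satisfied.
A prefix code with these lengths CAN exist.

Kraft sum = 0.80859375. Satisfied.


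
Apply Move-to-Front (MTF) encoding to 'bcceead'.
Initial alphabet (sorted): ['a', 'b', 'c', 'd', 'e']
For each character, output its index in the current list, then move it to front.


MTF encoding:
'b': index 1 in ['a', 'b', 'c', 'd', 'e'] -> ['b', 'a', 'c', 'd', 'e']
'c': index 2 in ['b', 'a', 'c', 'd', 'e'] -> ['c', 'b', 'a', 'd', 'e']
'c': index 0 in ['c', 'b', 'a', 'd', 'e'] -> ['c', 'b', 'a', 'd', 'e']
'e': index 4 in ['c', 'b', 'a', 'd', 'e'] -> ['e', 'c', 'b', 'a', 'd']
'e': index 0 in ['e', 'c', 'b', 'a', 'd'] -> ['e', 'c', 'b', 'a', 'd']
'a': index 3 in ['e', 'c', 'b', 'a', 'd'] -> ['a', 'e', 'c', 'b', 'd']
'd': index 4 in ['a', 'e', 'c', 'b', 'd'] -> ['d', 'a', 'e', 'c', 'b']


Output: [1, 2, 0, 4, 0, 3, 4]


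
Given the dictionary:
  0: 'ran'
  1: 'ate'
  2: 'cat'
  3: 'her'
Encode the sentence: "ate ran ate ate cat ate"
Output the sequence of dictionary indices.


Look up each word in the dictionary:
  'ate' -> 1
  'ran' -> 0
  'ate' -> 1
  'ate' -> 1
  'cat' -> 2
  'ate' -> 1

Encoded: [1, 0, 1, 1, 2, 1]


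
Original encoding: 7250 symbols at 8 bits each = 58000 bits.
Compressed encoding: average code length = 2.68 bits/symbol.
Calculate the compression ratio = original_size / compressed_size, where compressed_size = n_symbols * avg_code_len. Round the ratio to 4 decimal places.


original_size = n_symbols * orig_bits = 7250 * 8 = 58000 bits
compressed_size = n_symbols * avg_code_len = 7250 * 2.68 = 19430.0 bits
ratio = original_size / compressed_size = 58000 / 19430.0 = 2.9851

Compression ratio = 2.9851


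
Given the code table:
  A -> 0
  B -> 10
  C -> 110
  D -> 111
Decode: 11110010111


Decoding:
111 -> D
10 -> B
0 -> A
10 -> B
111 -> D


Result: DBABD


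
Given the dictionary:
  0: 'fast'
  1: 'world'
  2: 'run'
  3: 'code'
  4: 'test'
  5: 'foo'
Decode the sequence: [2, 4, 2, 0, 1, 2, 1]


Look up each index in the dictionary:
  2 -> 'run'
  4 -> 'test'
  2 -> 'run'
  0 -> 'fast'
  1 -> 'world'
  2 -> 'run'
  1 -> 'world'

Decoded: "run test run fast world run world"


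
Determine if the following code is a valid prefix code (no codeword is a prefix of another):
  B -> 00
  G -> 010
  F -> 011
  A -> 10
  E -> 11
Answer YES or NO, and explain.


Checking each pair (does one codeword prefix another?):
  B='00' vs G='010': no prefix
  B='00' vs F='011': no prefix
  B='00' vs A='10': no prefix
  B='00' vs E='11': no prefix
  G='010' vs B='00': no prefix
  G='010' vs F='011': no prefix
  G='010' vs A='10': no prefix
  G='010' vs E='11': no prefix
  F='011' vs B='00': no prefix
  F='011' vs G='010': no prefix
  F='011' vs A='10': no prefix
  F='011' vs E='11': no prefix
  A='10' vs B='00': no prefix
  A='10' vs G='010': no prefix
  A='10' vs F='011': no prefix
  A='10' vs E='11': no prefix
  E='11' vs B='00': no prefix
  E='11' vs G='010': no prefix
  E='11' vs F='011': no prefix
  E='11' vs A='10': no prefix
No violation found over all pairs.

YES -- this is a valid prefix code. No codeword is a prefix of any other codeword.


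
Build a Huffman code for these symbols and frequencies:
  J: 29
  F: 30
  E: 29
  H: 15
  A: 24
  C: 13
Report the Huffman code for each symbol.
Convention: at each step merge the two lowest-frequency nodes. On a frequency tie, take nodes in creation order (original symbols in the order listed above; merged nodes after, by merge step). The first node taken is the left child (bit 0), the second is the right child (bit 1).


Huffman tree construction:
Step 1: Merge C(13) + H(15) = 28
Step 2: Merge A(24) + (C+H)(28) = 52
Step 3: Merge J(29) + E(29) = 58
Step 4: Merge F(30) + (A+(C+H))(52) = 82
Step 5: Merge (J+E)(58) + (F+(A+(C+H)))(82) = 140
Read each symbol's code off the tree from the root (left child = 0, right child = 1).

Codes:
  J: 00 (length 2)
  F: 10 (length 2)
  E: 01 (length 2)
  H: 1111 (length 4)
  A: 110 (length 3)
  C: 1110 (length 4)
Average code length: 360/140 = 2.5714 bits/symbol


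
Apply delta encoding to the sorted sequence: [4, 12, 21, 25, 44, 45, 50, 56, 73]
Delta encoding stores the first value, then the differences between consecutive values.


First value: 4
Deltas:
  12 - 4 = 8
  21 - 12 = 9
  25 - 21 = 4
  44 - 25 = 19
  45 - 44 = 1
  50 - 45 = 5
  56 - 50 = 6
  73 - 56 = 17


Delta encoded: [4, 8, 9, 4, 19, 1, 5, 6, 17]


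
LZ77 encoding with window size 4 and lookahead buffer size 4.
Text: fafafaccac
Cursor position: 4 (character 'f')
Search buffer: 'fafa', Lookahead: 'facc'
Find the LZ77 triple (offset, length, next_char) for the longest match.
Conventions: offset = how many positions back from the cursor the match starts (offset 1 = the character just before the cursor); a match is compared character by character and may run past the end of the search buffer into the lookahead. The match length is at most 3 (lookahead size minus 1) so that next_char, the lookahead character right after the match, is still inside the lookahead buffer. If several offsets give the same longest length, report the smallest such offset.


Try each offset into the search buffer:
  offset=1 (pos 3, char 'a'): match length 0
  offset=2 (pos 2, char 'f'): match length 2
  offset=3 (pos 1, char 'a'): match length 0
  offset=4 (pos 0, char 'f'): match length 2
Longest match has length 2, found at offsets 2, 4; take the smallest, offset 2.
next_char = character at position 4 + 2 = 6 -> 'c'

Best match: offset=2, length=2 (matching 'fa' starting at position 2)
LZ77 triple: (2, 2, 'c')


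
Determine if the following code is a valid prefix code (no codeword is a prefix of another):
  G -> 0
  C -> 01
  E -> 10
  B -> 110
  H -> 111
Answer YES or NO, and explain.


Checking each pair (does one codeword prefix another?):
  G='0' vs C='01': prefix -- VIOLATION

NO -- this is NOT a valid prefix code. G (0) is a prefix of C (01).


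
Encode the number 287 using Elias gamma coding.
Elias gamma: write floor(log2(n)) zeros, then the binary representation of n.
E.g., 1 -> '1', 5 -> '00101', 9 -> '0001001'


num_bits = floor(log2(287)) + 1 = 9
leading_zeros = num_bits - 1 = 8
binary(287) = 100011111

Elias gamma(287) = '00000000' + '100011111' = 00000000100011111 (17 bits)


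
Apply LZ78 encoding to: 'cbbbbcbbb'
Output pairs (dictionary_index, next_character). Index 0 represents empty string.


LZ78 encoding steps:
Dictionary: {0: ''}
Step 1: w='' (idx 0), next='c' -> output (0, 'c'), add 'c' as idx 1
Step 2: w='' (idx 0), next='b' -> output (0, 'b'), add 'b' as idx 2
Step 3: w='b' (idx 2), next='b' -> output (2, 'b'), add 'bb' as idx 3
Step 4: w='b' (idx 2), next='c' -> output (2, 'c'), add 'bc' as idx 4
Step 5: w='bb' (idx 3), next='b' -> output (3, 'b'), add 'bbb' as idx 5


Encoded: [(0, 'c'), (0, 'b'), (2, 'b'), (2, 'c'), (3, 'b')]


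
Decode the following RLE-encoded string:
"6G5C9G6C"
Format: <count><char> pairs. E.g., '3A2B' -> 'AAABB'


Expanding each <count><char> pair:
  6G -> 'GGGGGG'
  5C -> 'CCCCC'
  9G -> 'GGGGGGGGG'
  6C -> 'CCCCCC'

Decoded = GGGGGGCCCCCGGGGGGGGGCCCCCC


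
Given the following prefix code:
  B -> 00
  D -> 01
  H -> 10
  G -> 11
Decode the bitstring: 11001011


Decoding step by step:
Bits 11 -> G
Bits 00 -> B
Bits 10 -> H
Bits 11 -> G


Decoded message: GBHG


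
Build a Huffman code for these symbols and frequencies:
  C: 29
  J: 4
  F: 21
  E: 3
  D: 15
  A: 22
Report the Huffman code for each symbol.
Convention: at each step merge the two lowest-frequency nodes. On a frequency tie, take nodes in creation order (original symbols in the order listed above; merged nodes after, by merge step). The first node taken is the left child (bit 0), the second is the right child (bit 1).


Huffman tree construction:
Step 1: Merge E(3) + J(4) = 7
Step 2: Merge (E+J)(7) + D(15) = 22
Step 3: Merge F(21) + A(22) = 43
Step 4: Merge ((E+J)+D)(22) + C(29) = 51
Step 5: Merge (F+A)(43) + (((E+J)+D)+C)(51) = 94
Read each symbol's code off the tree from the root (left child = 0, right child = 1).

Codes:
  C: 11 (length 2)
  J: 1001 (length 4)
  F: 00 (length 2)
  E: 1000 (length 4)
  D: 101 (length 3)
  A: 01 (length 2)
Average code length: 217/94 = 2.3085 bits/symbol


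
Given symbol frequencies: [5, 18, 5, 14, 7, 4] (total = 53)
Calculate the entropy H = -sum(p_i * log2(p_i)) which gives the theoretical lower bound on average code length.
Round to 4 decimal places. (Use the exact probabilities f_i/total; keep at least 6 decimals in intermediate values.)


Per-symbol terms -p_i * log2(p_i) with p_i = f_i/53:
  p = 5/53 = 0.094340: log2(p) = -3.405992, -p*log2(p) = 0.321320
  p = 18/53 = 0.339623: log2(p) = -1.557995, -p*log2(p) = 0.529131
  p = 5/53 = 0.094340: log2(p) = -3.405992, -p*log2(p) = 0.321320
  p = 14/53 = 0.264151: log2(p) = -1.920566, -p*log2(p) = 0.507319
  p = 7/53 = 0.132075: log2(p) = -2.920566, -p*log2(p) = 0.385735
  p = 4/53 = 0.075472: log2(p) = -3.727920, -p*log2(p) = 0.281352
H = 0.321320 + 0.529131 + 0.321320 + 0.507319 + 0.385735 + 0.281352 = 2.346177

H = 2.3462 bits/symbol


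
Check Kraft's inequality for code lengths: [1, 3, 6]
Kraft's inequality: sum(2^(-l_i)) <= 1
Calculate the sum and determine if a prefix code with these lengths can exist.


Sum = 2^(-1) + 2^(-3) + 2^(-6)
    = 0.5 + 0.125 + 0.015625
    = 41/64 = 0.640625
Since 0.640625 <= 1, Kraft's inequality IS satisfied.
A prefix code with these lengths CAN exist.

Kraft sum = 0.640625. Satisfied.


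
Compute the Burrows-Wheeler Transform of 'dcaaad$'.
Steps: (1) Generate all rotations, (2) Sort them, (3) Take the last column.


Rotations (sorted):
  0: $dcaaad -> last char: d
  1: aaad$dc -> last char: c
  2: aad$dca -> last char: a
  3: ad$dcaa -> last char: a
  4: caaad$d -> last char: d
  5: d$dcaaa -> last char: a
  6: dcaaad$ -> last char: $


BWT = dcaada$


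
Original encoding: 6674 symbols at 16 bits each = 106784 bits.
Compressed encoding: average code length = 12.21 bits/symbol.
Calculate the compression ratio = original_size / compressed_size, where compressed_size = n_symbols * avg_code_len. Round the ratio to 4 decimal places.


original_size = n_symbols * orig_bits = 6674 * 16 = 106784 bits
compressed_size = n_symbols * avg_code_len = 6674 * 12.21 = 81489.54 bits
ratio = original_size / compressed_size = 106784 / 81489.54 = 1.3104

Compression ratio = 1.3104


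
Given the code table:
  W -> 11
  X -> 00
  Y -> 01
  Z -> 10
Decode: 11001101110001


Decoding:
11 -> W
00 -> X
11 -> W
01 -> Y
11 -> W
00 -> X
01 -> Y


Result: WXWYWXY


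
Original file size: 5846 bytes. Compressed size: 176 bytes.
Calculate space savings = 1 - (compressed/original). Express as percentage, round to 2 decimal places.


ratio = compressed/original = 176/5846 = 0.030106
savings = 1 - ratio = 1 - 0.030106 = 0.969894
as a percentage: 0.969894 * 100 = 96.99%

Space savings = 1 - 176/5846 = 96.99%


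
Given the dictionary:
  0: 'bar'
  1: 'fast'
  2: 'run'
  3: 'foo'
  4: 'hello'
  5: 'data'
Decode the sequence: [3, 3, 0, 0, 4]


Look up each index in the dictionary:
  3 -> 'foo'
  3 -> 'foo'
  0 -> 'bar'
  0 -> 'bar'
  4 -> 'hello'

Decoded: "foo foo bar bar hello"


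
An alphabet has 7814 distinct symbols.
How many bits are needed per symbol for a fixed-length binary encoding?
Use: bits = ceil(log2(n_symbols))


log2(7814) = 12.9318
Bracket: 2^12 = 4096 < 7814 <= 2^13 = 8192
So ceil(log2(7814)) = 13

bits = ceil(log2(7814)) = ceil(12.9318) = 13 bits


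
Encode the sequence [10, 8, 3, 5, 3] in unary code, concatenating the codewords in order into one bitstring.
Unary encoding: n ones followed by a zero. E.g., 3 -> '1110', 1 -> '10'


Encode each number as n ones followed by a terminating 0:
  10 -> 11111111110 (11 bits)
  8 -> 111111110 (9 bits)
  3 -> 1110 (4 bits)
  5 -> 111110 (6 bits)
  3 -> 1110 (4 bits)
Total length = 11 + 9 + 4 + 6 + 4 = 34 bits.

Unary([10, 8, 3, 5, 3]) = 1111111111011111111011101111101110 (34 bits)


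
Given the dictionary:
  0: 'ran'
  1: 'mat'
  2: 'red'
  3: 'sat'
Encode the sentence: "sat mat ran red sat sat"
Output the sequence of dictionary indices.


Look up each word in the dictionary:
  'sat' -> 3
  'mat' -> 1
  'ran' -> 0
  'red' -> 2
  'sat' -> 3
  'sat' -> 3

Encoded: [3, 1, 0, 2, 3, 3]


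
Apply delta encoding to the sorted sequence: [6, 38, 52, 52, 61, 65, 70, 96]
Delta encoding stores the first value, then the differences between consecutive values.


First value: 6
Deltas:
  38 - 6 = 32
  52 - 38 = 14
  52 - 52 = 0
  61 - 52 = 9
  65 - 61 = 4
  70 - 65 = 5
  96 - 70 = 26


Delta encoded: [6, 32, 14, 0, 9, 4, 5, 26]


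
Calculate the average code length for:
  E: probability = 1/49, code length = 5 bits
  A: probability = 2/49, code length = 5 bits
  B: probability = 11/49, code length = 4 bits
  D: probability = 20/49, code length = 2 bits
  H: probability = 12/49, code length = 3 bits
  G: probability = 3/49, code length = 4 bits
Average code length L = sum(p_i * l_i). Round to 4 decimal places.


Weighted contributions p_i * l_i:
  E: (1/49) * 5 = 5/49
  A: (2/49) * 5 = 10/49
  B: (11/49) * 4 = 44/49
  D: (20/49) * 2 = 40/49
  H: (12/49) * 3 = 36/49
  G: (3/49) * 4 = 12/49
Sum = (5 + 10 + 44 + 40 + 36 + 12)/49 = 147/49

L = 147/49 = 3.0000 bits/symbol


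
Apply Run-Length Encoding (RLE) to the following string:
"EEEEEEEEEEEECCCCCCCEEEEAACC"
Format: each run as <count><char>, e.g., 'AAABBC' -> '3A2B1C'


Scanning runs left to right:
  i=0: run of 'E' x 12 -> '12E'
  i=12: run of 'C' x 7 -> '7C'
  i=19: run of 'E' x 4 -> '4E'
  i=23: run of 'A' x 2 -> '2A'
  i=25: run of 'C' x 2 -> '2C'

RLE = 12E7C4E2A2C


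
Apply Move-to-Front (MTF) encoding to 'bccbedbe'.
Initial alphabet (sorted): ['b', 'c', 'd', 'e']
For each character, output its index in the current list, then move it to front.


MTF encoding:
'b': index 0 in ['b', 'c', 'd', 'e'] -> ['b', 'c', 'd', 'e']
'c': index 1 in ['b', 'c', 'd', 'e'] -> ['c', 'b', 'd', 'e']
'c': index 0 in ['c', 'b', 'd', 'e'] -> ['c', 'b', 'd', 'e']
'b': index 1 in ['c', 'b', 'd', 'e'] -> ['b', 'c', 'd', 'e']
'e': index 3 in ['b', 'c', 'd', 'e'] -> ['e', 'b', 'c', 'd']
'd': index 3 in ['e', 'b', 'c', 'd'] -> ['d', 'e', 'b', 'c']
'b': index 2 in ['d', 'e', 'b', 'c'] -> ['b', 'd', 'e', 'c']
'e': index 2 in ['b', 'd', 'e', 'c'] -> ['e', 'b', 'd', 'c']


Output: [0, 1, 0, 1, 3, 3, 2, 2]


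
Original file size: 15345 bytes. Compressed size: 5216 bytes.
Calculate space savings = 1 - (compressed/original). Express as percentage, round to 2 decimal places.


ratio = compressed/original = 5216/15345 = 0.339915
savings = 1 - ratio = 1 - 0.339915 = 0.660085
as a percentage: 0.660085 * 100 = 66.01%

Space savings = 1 - 5216/15345 = 66.01%


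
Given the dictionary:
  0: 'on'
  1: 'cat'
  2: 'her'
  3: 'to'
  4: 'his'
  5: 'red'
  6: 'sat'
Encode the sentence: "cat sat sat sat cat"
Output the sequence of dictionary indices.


Look up each word in the dictionary:
  'cat' -> 1
  'sat' -> 6
  'sat' -> 6
  'sat' -> 6
  'cat' -> 1

Encoded: [1, 6, 6, 6, 1]


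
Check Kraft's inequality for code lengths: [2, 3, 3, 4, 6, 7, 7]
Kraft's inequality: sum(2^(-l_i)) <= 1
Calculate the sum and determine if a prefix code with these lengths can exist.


Sum = 2^(-2) + 2^(-3) + 2^(-3) + 2^(-4) + 2^(-6) + 2^(-7) + 2^(-7)
    = 0.25 + 0.125 + 0.125 + 0.0625 + 0.015625 + 0.0078125 + 0.0078125
    = 76/128 = 0.59375
Since 0.59375 <= 1, Kraft's inequality IS satisfied.
A prefix code with these lengths CAN exist.

Kraft sum = 0.59375. Satisfied.


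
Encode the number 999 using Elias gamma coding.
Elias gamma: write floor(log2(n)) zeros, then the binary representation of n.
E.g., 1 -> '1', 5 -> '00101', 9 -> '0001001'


num_bits = floor(log2(999)) + 1 = 10
leading_zeros = num_bits - 1 = 9
binary(999) = 1111100111

Elias gamma(999) = '000000000' + '1111100111' = 0000000001111100111 (19 bits)


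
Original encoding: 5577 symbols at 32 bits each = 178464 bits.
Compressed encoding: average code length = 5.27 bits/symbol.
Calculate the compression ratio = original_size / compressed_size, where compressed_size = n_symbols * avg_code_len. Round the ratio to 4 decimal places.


original_size = n_symbols * orig_bits = 5577 * 32 = 178464 bits
compressed_size = n_symbols * avg_code_len = 5577 * 5.27 = 29390.79 bits
ratio = original_size / compressed_size = 178464 / 29390.79 = 6.0721

Compression ratio = 6.0721


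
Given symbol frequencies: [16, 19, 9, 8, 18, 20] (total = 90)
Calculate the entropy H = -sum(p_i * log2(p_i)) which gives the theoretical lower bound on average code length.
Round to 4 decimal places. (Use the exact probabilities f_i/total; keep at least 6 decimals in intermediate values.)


Per-symbol terms -p_i * log2(p_i) with p_i = f_i/90:
  p = 16/90 = 0.177778: log2(p) = -2.491853, -p*log2(p) = 0.442996
  p = 19/90 = 0.211111: log2(p) = -2.243926, -p*log2(p) = 0.473718
  p = 9/90 = 0.100000: log2(p) = -3.321928, -p*log2(p) = 0.332193
  p = 8/90 = 0.088889: log2(p) = -3.491853, -p*log2(p) = 0.310387
  p = 18/90 = 0.200000: log2(p) = -2.321928, -p*log2(p) = 0.464386
  p = 20/90 = 0.222222: log2(p) = -2.169925, -p*log2(p) = 0.482206
H = 0.442996 + 0.473718 + 0.332193 + 0.310387 + 0.464386 + 0.482206 = 2.505886

H = 2.5059 bits/symbol


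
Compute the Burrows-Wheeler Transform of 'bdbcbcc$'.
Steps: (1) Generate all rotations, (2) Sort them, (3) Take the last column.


Rotations (sorted):
  0: $bdbcbcc -> last char: c
  1: bcbcc$bd -> last char: d
  2: bcc$bdbc -> last char: c
  3: bdbcbcc$ -> last char: $
  4: c$bdbcbc -> last char: c
  5: cbcc$bdb -> last char: b
  6: cc$bdbcb -> last char: b
  7: dbcbcc$b -> last char: b


BWT = cdc$cbbb


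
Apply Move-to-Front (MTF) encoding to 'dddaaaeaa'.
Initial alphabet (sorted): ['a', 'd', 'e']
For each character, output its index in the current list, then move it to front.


MTF encoding:
'd': index 1 in ['a', 'd', 'e'] -> ['d', 'a', 'e']
'd': index 0 in ['d', 'a', 'e'] -> ['d', 'a', 'e']
'd': index 0 in ['d', 'a', 'e'] -> ['d', 'a', 'e']
'a': index 1 in ['d', 'a', 'e'] -> ['a', 'd', 'e']
'a': index 0 in ['a', 'd', 'e'] -> ['a', 'd', 'e']
'a': index 0 in ['a', 'd', 'e'] -> ['a', 'd', 'e']
'e': index 2 in ['a', 'd', 'e'] -> ['e', 'a', 'd']
'a': index 1 in ['e', 'a', 'd'] -> ['a', 'e', 'd']
'a': index 0 in ['a', 'e', 'd'] -> ['a', 'e', 'd']


Output: [1, 0, 0, 1, 0, 0, 2, 1, 0]


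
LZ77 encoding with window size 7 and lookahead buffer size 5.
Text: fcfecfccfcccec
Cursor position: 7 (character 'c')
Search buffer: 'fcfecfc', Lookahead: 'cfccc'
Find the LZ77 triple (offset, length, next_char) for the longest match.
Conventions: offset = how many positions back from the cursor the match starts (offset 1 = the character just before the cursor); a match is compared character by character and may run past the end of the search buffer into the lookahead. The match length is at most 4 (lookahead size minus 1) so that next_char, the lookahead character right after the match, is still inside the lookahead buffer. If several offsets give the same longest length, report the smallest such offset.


Try each offset into the search buffer:
  offset=1 (pos 6, char 'c'): match length 1
  offset=2 (pos 5, char 'f'): match length 0
  offset=3 (pos 4, char 'c'): match length 4
  offset=4 (pos 3, char 'e'): match length 0
  offset=5 (pos 2, char 'f'): match length 0
  offset=6 (pos 1, char 'c'): match length 2
  offset=7 (pos 0, char 'f'): match length 0
Longest match has length 4 at offset 3.
next_char = character at position 7 + 4 = 11 -> 'c'

Best match: offset=3, length=4 (matching 'cfcc' starting at position 4)
LZ77 triple: (3, 4, 'c')


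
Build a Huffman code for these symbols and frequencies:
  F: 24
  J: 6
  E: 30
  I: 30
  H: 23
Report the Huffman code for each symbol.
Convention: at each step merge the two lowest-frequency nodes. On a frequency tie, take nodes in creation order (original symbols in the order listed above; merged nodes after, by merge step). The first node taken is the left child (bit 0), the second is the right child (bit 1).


Huffman tree construction:
Step 1: Merge J(6) + H(23) = 29
Step 2: Merge F(24) + (J+H)(29) = 53
Step 3: Merge E(30) + I(30) = 60
Step 4: Merge (F+(J+H))(53) + (E+I)(60) = 113
Read each symbol's code off the tree from the root (left child = 0, right child = 1).

Codes:
  F: 00 (length 2)
  J: 010 (length 3)
  E: 10 (length 2)
  I: 11 (length 2)
  H: 011 (length 3)
Average code length: 255/113 = 2.2566 bits/symbol


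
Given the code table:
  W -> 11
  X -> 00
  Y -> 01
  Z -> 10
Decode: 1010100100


Decoding:
10 -> Z
10 -> Z
10 -> Z
01 -> Y
00 -> X


Result: ZZZYX


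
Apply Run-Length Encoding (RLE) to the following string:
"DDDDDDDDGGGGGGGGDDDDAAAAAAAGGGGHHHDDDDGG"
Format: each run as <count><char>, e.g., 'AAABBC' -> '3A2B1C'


Scanning runs left to right:
  i=0: run of 'D' x 8 -> '8D'
  i=8: run of 'G' x 8 -> '8G'
  i=16: run of 'D' x 4 -> '4D'
  i=20: run of 'A' x 7 -> '7A'
  i=27: run of 'G' x 4 -> '4G'
  i=31: run of 'H' x 3 -> '3H'
  i=34: run of 'D' x 4 -> '4D'
  i=38: run of 'G' x 2 -> '2G'

RLE = 8D8G4D7A4G3H4D2G


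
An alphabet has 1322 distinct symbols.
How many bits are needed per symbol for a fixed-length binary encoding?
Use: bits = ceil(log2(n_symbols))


log2(1322) = 10.3685
Bracket: 2^10 = 1024 < 1322 <= 2^11 = 2048
So ceil(log2(1322)) = 11

bits = ceil(log2(1322)) = ceil(10.3685) = 11 bits


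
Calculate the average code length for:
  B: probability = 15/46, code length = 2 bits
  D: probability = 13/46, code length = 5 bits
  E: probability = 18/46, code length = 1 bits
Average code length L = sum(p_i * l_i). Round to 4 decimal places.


Weighted contributions p_i * l_i:
  B: (15/46) * 2 = 30/46
  D: (13/46) * 5 = 65/46
  E: (18/46) * 1 = 18/46
Sum = (30 + 65 + 18)/46 = 113/46

L = 113/46 = 2.4565 bits/symbol


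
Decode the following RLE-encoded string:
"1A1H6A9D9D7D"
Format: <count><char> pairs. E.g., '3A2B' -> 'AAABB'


Expanding each <count><char> pair:
  1A -> 'A'
  1H -> 'H'
  6A -> 'AAAAAA'
  9D -> 'DDDDDDDDD'
  9D -> 'DDDDDDDDD'
  7D -> 'DDDDDDD'

Decoded = AHAAAAAADDDDDDDDDDDDDDDDDDDDDDDDD


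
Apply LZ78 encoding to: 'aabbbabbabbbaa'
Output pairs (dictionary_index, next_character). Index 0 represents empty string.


LZ78 encoding steps:
Dictionary: {0: ''}
Step 1: w='' (idx 0), next='a' -> output (0, 'a'), add 'a' as idx 1
Step 2: w='a' (idx 1), next='b' -> output (1, 'b'), add 'ab' as idx 2
Step 3: w='' (idx 0), next='b' -> output (0, 'b'), add 'b' as idx 3
Step 4: w='b' (idx 3), next='a' -> output (3, 'a'), add 'ba' as idx 4
Step 5: w='b' (idx 3), next='b' -> output (3, 'b'), add 'bb' as idx 5
Step 6: w='ab' (idx 2), next='b' -> output (2, 'b'), add 'abb' as idx 6
Step 7: w='ba' (idx 4), next='a' -> output (4, 'a'), add 'baa' as idx 7


Encoded: [(0, 'a'), (1, 'b'), (0, 'b'), (3, 'a'), (3, 'b'), (2, 'b'), (4, 'a')]


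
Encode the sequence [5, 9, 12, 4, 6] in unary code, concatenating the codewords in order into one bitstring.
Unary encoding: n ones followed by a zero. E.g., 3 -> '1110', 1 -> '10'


Encode each number as n ones followed by a terminating 0:
  5 -> 111110 (6 bits)
  9 -> 1111111110 (10 bits)
  12 -> 1111111111110 (13 bits)
  4 -> 11110 (5 bits)
  6 -> 1111110 (7 bits)
Total length = 6 + 10 + 13 + 5 + 7 = 41 bits.

Unary([5, 9, 12, 4, 6]) = 11111011111111101111111111110111101111110 (41 bits)


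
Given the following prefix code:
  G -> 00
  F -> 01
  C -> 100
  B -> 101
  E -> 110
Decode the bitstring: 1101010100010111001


Decoding step by step:
Bits 110 -> E
Bits 101 -> B
Bits 01 -> F
Bits 00 -> G
Bits 01 -> F
Bits 01 -> F
Bits 110 -> E
Bits 01 -> F


Decoded message: EBFGFFEF


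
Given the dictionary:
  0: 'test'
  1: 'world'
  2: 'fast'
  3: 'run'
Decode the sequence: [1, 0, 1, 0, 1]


Look up each index in the dictionary:
  1 -> 'world'
  0 -> 'test'
  1 -> 'world'
  0 -> 'test'
  1 -> 'world'

Decoded: "world test world test world"


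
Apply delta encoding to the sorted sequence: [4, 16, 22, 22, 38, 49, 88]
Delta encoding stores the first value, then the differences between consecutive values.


First value: 4
Deltas:
  16 - 4 = 12
  22 - 16 = 6
  22 - 22 = 0
  38 - 22 = 16
  49 - 38 = 11
  88 - 49 = 39


Delta encoded: [4, 12, 6, 0, 16, 11, 39]


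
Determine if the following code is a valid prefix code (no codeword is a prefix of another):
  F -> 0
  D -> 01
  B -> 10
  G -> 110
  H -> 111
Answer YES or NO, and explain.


Checking each pair (does one codeword prefix another?):
  F='0' vs D='01': prefix -- VIOLATION

NO -- this is NOT a valid prefix code. F (0) is a prefix of D (01).


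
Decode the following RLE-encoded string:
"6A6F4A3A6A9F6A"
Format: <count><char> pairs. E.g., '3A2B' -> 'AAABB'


Expanding each <count><char> pair:
  6A -> 'AAAAAA'
  6F -> 'FFFFFF'
  4A -> 'AAAA'
  3A -> 'AAA'
  6A -> 'AAAAAA'
  9F -> 'FFFFFFFFF'
  6A -> 'AAAAAA'

Decoded = AAAAAAFFFFFFAAAAAAAAAAAAAFFFFFFFFFAAAAAA


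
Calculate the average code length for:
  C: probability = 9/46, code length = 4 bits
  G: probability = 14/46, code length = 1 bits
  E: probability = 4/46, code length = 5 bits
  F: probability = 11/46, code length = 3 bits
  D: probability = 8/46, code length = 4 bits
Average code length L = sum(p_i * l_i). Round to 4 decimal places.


Weighted contributions p_i * l_i:
  C: (9/46) * 4 = 36/46
  G: (14/46) * 1 = 14/46
  E: (4/46) * 5 = 20/46
  F: (11/46) * 3 = 33/46
  D: (8/46) * 4 = 32/46
Sum = (36 + 14 + 20 + 33 + 32)/46 = 135/46

L = 135/46 = 2.9348 bits/symbol
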